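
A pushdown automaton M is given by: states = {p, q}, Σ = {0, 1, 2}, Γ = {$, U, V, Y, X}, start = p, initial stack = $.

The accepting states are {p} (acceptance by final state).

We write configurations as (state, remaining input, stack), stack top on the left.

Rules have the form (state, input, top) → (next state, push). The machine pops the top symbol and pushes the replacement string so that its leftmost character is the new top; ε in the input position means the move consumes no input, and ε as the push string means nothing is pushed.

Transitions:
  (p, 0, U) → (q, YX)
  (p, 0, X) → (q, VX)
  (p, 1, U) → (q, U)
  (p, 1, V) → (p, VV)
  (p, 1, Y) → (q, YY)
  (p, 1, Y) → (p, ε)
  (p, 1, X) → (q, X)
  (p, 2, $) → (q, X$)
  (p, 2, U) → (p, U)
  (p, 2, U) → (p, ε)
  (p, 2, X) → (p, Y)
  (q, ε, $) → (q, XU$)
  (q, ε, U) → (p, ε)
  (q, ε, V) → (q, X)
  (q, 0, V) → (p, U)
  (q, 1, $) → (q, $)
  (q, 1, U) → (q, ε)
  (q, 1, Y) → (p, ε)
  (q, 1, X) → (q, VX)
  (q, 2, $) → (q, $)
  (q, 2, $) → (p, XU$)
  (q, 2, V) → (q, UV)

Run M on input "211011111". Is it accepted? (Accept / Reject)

No computation consumes all input and reaches a final state.

Reject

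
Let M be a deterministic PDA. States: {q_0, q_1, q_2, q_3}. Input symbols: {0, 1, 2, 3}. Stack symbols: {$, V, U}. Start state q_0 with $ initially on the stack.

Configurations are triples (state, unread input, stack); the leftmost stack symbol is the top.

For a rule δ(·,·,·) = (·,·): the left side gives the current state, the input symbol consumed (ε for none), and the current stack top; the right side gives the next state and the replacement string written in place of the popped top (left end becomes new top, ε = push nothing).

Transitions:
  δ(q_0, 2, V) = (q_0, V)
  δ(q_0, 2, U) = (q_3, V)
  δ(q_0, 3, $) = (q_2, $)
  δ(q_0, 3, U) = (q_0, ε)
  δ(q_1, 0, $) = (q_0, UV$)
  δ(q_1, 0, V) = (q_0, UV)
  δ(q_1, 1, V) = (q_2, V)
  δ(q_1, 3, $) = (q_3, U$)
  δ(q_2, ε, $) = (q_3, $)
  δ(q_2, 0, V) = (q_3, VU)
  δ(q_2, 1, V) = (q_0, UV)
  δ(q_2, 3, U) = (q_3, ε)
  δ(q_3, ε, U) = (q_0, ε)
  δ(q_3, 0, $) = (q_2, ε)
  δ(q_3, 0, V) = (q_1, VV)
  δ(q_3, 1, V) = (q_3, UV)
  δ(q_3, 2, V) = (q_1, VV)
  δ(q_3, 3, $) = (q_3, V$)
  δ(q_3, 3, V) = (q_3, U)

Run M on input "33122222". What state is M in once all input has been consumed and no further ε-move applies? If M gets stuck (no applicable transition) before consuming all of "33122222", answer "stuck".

q_0

(q_0, 33122222, $) ⊢ (q_2, 3122222, $) ⊢ (q_3, 3122222, $) ⊢ (q_3, 122222, V$) ⊢ (q_3, 22222, UV$) ⊢ (q_0, 22222, V$) ⊢ (q_0, 2222, V$) ⊢ (q_0, 222, V$) ⊢ (q_0, 22, V$) ⊢ (q_0, 2, V$) ⊢ (q_0, ε, V$)
All input consumed; M is in state q_0.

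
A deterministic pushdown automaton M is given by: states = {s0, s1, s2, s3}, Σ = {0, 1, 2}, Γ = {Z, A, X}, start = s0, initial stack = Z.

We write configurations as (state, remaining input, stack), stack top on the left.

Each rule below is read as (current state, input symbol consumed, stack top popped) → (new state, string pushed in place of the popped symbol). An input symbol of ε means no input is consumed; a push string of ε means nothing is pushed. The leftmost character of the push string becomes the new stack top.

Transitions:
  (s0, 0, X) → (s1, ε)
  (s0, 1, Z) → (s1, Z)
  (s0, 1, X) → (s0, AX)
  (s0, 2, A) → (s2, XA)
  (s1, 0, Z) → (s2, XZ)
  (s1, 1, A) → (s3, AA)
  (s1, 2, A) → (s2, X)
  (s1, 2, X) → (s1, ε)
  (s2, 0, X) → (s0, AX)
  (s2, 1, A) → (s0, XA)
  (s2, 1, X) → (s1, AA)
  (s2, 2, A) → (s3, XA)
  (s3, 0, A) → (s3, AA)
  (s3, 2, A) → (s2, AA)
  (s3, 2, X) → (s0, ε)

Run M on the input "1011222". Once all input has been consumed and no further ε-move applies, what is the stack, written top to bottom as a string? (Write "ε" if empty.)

AAAAZ

(s0, 1011222, Z)
  read 1, top Z: go to s1, push Z → (s1, 011222, Z)
  read 0, top Z: go to s2, push XZ → (s2, 11222, XZ)
  read 1, top X: go to s1, push AA → (s1, 1222, AAZ)
  read 1, top A: go to s3, push AA → (s3, 222, AAAZ)
  read 2, top A: go to s2, push AA → (s2, 22, AAAAZ)
  read 2, top A: go to s3, push XA → (s3, 2, XAAAAZ)
  read 2, top X: go to s0, push ε → (s0, ε, AAAAZ)
All input consumed in state s0 with stack AAAAZ.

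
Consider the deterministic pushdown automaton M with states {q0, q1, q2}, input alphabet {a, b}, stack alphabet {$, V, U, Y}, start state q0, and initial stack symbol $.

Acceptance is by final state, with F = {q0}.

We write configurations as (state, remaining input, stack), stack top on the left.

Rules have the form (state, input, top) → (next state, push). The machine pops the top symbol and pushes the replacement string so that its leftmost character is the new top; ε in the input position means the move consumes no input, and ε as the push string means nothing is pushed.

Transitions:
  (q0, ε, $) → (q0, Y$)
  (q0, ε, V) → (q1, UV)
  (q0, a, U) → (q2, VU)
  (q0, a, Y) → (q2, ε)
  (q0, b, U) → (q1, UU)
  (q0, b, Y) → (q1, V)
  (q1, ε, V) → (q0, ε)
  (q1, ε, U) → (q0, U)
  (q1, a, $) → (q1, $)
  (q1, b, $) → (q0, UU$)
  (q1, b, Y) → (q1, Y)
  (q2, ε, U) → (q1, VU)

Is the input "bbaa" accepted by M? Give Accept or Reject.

(q0, bbaa, $)
  ε-move, top $: go to q0, push Y$ → (q0, bbaa, Y$)
  read b, top Y: go to q1, push V → (q1, baa, V$)
  ε-move, top V: go to q0, push ε → (q0, baa, $)
  ε-move, top $: go to q0, push Y$ → (q0, baa, Y$)
  read b, top Y: go to q1, push V → (q1, aa, V$)
  ε-move, top V: go to q0, push ε → (q0, aa, $)
  ε-move, top $: go to q0, push Y$ → (q0, aa, Y$)
  read a, top Y: go to q2, push ε → (q2, a, $)
No transition applies at (q2, a, $); input not fully consumed.

Reject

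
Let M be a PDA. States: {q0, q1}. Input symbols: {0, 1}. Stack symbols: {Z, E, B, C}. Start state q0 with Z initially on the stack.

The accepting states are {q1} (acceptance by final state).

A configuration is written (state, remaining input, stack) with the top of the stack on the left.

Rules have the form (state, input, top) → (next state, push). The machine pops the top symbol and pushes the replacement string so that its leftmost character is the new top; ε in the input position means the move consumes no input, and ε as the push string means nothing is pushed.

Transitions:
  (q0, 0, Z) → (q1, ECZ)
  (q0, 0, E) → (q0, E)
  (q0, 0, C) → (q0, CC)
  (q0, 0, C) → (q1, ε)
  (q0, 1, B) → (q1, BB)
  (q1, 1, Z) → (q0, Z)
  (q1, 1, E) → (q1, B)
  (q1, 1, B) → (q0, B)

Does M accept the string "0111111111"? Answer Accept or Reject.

One accepting computation: (q0, 0111111111, Z) ⊢ (q1, 111111111, ECZ) ⊢ (q1, 11111111, BCZ) ⊢ (q0, 1111111, BCZ) ⊢ (q1, 111111, BBCZ) ⊢ (q0, 11111, BBCZ) ⊢ (q1, 1111, BBBCZ) ⊢ (q0, 111, BBBCZ) ⊢ (q1, 11, BBBBCZ) ⊢ (q0, 1, BBBBCZ) ⊢ (q1, ε, BBBBBCZ)
All input consumed and state q1 ∈ F.

Accept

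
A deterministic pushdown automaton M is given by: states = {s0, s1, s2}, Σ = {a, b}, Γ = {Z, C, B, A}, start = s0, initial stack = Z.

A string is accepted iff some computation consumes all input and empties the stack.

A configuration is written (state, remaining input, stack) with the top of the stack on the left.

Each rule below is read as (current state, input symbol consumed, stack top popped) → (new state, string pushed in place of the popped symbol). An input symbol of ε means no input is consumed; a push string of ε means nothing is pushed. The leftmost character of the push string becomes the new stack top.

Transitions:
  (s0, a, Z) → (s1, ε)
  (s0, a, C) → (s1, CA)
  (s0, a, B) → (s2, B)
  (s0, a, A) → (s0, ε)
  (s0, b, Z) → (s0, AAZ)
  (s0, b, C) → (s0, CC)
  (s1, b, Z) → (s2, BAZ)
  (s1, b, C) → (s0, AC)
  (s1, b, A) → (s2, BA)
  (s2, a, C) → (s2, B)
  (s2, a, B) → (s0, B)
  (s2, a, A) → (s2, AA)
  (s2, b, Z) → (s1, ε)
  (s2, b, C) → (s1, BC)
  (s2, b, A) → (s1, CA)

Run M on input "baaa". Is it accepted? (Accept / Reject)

(s0, baaa, Z)
  read b, top Z: go to s0, push AAZ → (s0, aaa, AAZ)
  read a, top A: go to s0, push ε → (s0, aa, AZ)
  read a, top A: go to s0, push ε → (s0, a, Z)
  read a, top Z: go to s1, push ε → (s1, ε, ε)
All input consumed and the stack is empty.

Accept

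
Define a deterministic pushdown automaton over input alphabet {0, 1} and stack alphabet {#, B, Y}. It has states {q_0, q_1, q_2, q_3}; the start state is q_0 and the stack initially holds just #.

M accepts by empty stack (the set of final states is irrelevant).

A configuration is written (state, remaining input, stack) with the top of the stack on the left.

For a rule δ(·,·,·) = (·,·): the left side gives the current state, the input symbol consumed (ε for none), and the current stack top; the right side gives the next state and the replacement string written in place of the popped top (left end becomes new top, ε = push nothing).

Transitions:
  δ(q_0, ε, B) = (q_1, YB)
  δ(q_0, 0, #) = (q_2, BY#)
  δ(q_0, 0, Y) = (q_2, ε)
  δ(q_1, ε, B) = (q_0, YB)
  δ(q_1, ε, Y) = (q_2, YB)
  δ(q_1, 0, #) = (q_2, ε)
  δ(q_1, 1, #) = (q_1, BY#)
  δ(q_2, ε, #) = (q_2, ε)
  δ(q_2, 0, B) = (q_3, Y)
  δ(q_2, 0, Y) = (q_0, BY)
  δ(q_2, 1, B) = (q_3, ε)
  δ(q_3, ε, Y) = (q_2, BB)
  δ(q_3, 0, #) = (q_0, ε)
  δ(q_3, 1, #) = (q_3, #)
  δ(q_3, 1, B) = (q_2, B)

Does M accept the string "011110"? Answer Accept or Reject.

(q_0, 011110, #)
  read 0, top #: go to q_2, push BY# → (q_2, 11110, BY#)
  read 1, top B: go to q_3, push ε → (q_3, 1110, Y#)
  ε-move, top Y: go to q_2, push BB → (q_2, 1110, BB#)
  read 1, top B: go to q_3, push ε → (q_3, 110, B#)
  read 1, top B: go to q_2, push B → (q_2, 10, B#)
  read 1, top B: go to q_3, push ε → (q_3, 0, #)
  read 0, top #: go to q_0, push ε → (q_0, ε, ε)
All input consumed and the stack is empty.

Accept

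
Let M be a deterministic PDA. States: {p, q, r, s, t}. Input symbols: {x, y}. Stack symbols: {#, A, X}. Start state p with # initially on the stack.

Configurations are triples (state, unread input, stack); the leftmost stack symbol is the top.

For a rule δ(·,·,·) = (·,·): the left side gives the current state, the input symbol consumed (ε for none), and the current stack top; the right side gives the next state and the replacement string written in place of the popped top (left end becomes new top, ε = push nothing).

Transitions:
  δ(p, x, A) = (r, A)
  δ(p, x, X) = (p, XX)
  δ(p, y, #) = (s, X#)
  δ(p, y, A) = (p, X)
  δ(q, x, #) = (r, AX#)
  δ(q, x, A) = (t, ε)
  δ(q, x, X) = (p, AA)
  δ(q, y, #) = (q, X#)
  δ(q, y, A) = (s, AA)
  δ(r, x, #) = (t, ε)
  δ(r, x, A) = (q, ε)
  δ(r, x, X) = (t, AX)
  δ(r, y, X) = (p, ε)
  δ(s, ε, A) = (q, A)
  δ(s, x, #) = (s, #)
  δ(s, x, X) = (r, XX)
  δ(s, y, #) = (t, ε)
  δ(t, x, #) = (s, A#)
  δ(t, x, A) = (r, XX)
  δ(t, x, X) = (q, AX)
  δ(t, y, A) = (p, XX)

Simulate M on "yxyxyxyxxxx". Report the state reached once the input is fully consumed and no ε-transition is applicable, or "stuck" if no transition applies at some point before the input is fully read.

(p, yxyxyxyxxxx, #)
  read y, top #: go to s, push X# → (s, xyxyxyxxxx, X#)
  read x, top X: go to r, push XX → (r, yxyxyxxxx, XX#)
  read y, top X: go to p, push ε → (p, xyxyxxxx, X#)
  read x, top X: go to p, push XX → (p, yxyxxxx, XX#)
No transition for (p, y, top X); M blocks with input yxyxxxx remaining.

stuck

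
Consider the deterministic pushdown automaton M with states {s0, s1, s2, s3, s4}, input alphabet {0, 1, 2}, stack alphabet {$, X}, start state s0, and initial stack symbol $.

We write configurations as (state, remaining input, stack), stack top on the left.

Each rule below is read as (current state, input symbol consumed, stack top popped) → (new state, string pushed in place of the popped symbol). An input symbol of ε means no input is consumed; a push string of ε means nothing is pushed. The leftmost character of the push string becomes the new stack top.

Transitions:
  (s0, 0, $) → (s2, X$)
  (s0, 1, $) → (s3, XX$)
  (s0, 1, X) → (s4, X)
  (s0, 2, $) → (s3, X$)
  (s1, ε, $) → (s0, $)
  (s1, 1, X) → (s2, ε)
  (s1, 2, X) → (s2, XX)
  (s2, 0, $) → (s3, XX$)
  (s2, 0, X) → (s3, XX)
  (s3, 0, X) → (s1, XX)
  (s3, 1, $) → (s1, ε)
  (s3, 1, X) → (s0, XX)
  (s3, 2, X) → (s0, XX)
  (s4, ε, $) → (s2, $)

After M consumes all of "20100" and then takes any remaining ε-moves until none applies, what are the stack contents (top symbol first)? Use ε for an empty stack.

XXX$

(s0, 20100, $)
  read 2, top $: go to s3, push X$ → (s3, 0100, X$)
  read 0, top X: go to s1, push XX → (s1, 100, XX$)
  read 1, top X: go to s2, push ε → (s2, 00, X$)
  read 0, top X: go to s3, push XX → (s3, 0, XX$)
  read 0, top X: go to s1, push XX → (s1, ε, XXX$)
All input consumed in state s1 with stack XXX$.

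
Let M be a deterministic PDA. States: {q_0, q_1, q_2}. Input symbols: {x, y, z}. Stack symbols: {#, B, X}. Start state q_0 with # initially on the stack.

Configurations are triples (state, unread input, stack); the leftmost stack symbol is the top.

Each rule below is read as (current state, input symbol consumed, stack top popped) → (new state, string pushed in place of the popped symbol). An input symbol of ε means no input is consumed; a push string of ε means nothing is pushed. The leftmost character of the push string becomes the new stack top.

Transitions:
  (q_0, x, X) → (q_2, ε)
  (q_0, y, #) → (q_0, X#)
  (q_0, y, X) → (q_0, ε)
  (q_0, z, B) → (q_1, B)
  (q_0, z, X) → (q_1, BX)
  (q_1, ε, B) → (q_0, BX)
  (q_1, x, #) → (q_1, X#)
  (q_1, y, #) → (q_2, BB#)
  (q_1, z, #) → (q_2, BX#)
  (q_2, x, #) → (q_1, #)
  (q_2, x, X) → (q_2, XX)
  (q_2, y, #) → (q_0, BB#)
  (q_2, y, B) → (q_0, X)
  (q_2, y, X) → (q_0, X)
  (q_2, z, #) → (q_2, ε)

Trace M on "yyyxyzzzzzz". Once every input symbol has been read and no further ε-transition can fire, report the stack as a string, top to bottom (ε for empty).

BXXXXXXB#

(q_0, yyyxyzzzzzz, #)
  read y, top #: go to q_0, push X# → (q_0, yyxyzzzzzz, X#)
  read y, top X: go to q_0, push ε → (q_0, yxyzzzzzz, #)
  read y, top #: go to q_0, push X# → (q_0, xyzzzzzz, X#)
  read x, top X: go to q_2, push ε → (q_2, yzzzzzz, #)
  read y, top #: go to q_0, push BB# → (q_0, zzzzzz, BB#)
  read z, top B: go to q_1, push B → (q_1, zzzzz, BB#)
  ε-move, top B: go to q_0, push BX → (q_0, zzzzz, BXB#)
  read z, top B: go to q_1, push B → (q_1, zzzz, BXB#)
  ε-move, top B: go to q_0, push BX → (q_0, zzzz, BXXB#)
  read z, top B: go to q_1, push B → (q_1, zzz, BXXB#)
  ε-move, top B: go to q_0, push BX → (q_0, zzz, BXXXB#)
  read z, top B: go to q_1, push B → (q_1, zz, BXXXB#)
  ε-move, top B: go to q_0, push BX → (q_0, zz, BXXXXB#)
  read z, top B: go to q_1, push B → (q_1, z, BXXXXB#)
  ε-move, top B: go to q_0, push BX → (q_0, z, BXXXXXB#)
  read z, top B: go to q_1, push B → (q_1, ε, BXXXXXB#)
  ε-move, top B: go to q_0, push BX → (q_0, ε, BXXXXXXB#)
All input consumed in state q_0 with stack BXXXXXXB#.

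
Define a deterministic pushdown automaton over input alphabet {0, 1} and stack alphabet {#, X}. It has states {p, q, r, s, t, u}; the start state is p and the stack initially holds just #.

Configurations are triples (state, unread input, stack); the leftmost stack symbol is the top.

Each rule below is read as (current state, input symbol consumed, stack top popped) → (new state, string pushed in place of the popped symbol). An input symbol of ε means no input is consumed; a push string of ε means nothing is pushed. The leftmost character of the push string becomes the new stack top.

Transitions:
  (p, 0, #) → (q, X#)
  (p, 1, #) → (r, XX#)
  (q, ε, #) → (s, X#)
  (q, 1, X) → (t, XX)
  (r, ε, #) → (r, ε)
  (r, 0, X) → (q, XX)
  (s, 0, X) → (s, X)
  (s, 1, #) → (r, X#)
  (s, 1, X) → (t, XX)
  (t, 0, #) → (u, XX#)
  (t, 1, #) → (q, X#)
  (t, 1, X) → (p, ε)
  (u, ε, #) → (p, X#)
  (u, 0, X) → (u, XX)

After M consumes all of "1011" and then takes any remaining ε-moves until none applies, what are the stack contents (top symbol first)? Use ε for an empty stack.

(p, 1011, #) ⊢ (r, 011, XX#) ⊢ (q, 11, XXX#) ⊢ (t, 1, XXXX#) ⊢ (p, ε, XXX#)
All input consumed in state p with stack XXX#.

XXX#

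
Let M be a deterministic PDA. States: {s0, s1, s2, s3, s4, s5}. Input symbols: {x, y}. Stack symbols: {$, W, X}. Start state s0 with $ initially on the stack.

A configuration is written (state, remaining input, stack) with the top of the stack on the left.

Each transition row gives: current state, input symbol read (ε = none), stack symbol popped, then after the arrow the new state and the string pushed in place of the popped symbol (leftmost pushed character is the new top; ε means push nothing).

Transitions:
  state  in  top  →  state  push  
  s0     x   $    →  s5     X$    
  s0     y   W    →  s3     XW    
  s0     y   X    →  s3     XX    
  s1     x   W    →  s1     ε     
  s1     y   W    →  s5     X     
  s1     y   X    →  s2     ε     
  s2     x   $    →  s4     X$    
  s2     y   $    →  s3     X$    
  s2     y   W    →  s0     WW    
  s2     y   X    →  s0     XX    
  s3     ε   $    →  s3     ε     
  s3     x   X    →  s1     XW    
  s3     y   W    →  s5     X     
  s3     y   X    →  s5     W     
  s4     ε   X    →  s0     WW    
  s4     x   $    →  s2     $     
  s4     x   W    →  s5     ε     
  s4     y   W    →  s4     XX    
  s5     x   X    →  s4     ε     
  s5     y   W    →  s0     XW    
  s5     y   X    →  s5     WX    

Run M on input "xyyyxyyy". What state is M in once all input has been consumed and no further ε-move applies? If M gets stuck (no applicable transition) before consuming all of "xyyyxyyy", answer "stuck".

s3

(s0, xyyyxyyy, $) ⊢ (s5, yyyxyyy, X$) ⊢ (s5, yyxyyy, WX$) ⊢ (s0, yxyyy, XWX$) ⊢ (s3, xyyy, XXWX$) ⊢ (s1, yyy, XWXWX$) ⊢ (s2, yy, WXWX$) ⊢ (s0, y, WWXWX$) ⊢ (s3, ε, XWWXWX$)
All input consumed; M is in state s3.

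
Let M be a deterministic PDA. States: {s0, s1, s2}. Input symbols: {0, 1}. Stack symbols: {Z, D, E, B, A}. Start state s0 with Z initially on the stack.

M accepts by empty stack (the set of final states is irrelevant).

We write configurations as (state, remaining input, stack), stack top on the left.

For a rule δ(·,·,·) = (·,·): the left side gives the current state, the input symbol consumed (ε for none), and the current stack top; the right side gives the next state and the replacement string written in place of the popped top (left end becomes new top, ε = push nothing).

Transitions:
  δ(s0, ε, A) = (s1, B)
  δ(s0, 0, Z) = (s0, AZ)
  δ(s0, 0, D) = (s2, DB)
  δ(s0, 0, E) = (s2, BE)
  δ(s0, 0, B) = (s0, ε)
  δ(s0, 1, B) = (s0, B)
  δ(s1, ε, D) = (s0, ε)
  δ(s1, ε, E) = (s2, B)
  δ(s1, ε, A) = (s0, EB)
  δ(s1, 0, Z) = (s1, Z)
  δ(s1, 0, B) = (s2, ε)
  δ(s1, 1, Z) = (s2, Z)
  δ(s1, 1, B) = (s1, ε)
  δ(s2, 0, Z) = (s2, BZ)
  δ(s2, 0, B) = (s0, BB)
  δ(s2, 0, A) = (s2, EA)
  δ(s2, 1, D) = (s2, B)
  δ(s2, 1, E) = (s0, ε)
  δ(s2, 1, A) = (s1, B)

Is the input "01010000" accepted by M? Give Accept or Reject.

Reject

(s0, 01010000, Z) ⊢ (s0, 1010000, AZ) ⊢ (s1, 1010000, BZ) ⊢ (s1, 010000, Z) ⊢ (s1, 10000, Z) ⊢ (s2, 0000, Z) ⊢ (s2, 000, BZ) ⊢ (s0, 00, BBZ) ⊢ (s0, 0, BZ) ⊢ (s0, ε, Z)
All input consumed; stack is Z, not empty, and no further ε-move applies.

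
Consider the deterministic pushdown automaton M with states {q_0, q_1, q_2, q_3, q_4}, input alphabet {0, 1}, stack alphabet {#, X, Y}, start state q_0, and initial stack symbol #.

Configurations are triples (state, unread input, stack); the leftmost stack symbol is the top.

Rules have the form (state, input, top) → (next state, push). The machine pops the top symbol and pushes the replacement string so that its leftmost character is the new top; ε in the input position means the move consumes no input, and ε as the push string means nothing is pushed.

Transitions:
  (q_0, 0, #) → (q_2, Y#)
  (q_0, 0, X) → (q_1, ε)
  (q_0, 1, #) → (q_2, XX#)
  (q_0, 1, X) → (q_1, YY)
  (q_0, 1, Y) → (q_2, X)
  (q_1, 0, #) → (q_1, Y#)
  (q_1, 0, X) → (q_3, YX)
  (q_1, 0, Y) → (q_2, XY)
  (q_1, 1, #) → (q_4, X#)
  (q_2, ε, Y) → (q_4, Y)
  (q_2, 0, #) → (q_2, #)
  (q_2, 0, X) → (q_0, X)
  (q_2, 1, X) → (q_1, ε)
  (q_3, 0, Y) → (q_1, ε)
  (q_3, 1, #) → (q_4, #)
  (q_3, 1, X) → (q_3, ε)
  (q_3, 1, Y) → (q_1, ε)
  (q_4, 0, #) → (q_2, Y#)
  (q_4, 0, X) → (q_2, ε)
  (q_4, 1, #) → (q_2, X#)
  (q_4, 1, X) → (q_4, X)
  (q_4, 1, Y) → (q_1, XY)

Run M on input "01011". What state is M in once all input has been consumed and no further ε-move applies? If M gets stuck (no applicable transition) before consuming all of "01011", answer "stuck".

(q_0, 01011, #)
  read 0, top #: go to q_2, push Y# → (q_2, 1011, Y#)
  ε-move, top Y: go to q_4, push Y → (q_4, 1011, Y#)
  read 1, top Y: go to q_1, push XY → (q_1, 011, XY#)
  read 0, top X: go to q_3, push YX → (q_3, 11, YXY#)
  read 1, top Y: go to q_1, push ε → (q_1, 1, XY#)
No transition for (q_1, 1, top X); M blocks with input 1 remaining.

stuck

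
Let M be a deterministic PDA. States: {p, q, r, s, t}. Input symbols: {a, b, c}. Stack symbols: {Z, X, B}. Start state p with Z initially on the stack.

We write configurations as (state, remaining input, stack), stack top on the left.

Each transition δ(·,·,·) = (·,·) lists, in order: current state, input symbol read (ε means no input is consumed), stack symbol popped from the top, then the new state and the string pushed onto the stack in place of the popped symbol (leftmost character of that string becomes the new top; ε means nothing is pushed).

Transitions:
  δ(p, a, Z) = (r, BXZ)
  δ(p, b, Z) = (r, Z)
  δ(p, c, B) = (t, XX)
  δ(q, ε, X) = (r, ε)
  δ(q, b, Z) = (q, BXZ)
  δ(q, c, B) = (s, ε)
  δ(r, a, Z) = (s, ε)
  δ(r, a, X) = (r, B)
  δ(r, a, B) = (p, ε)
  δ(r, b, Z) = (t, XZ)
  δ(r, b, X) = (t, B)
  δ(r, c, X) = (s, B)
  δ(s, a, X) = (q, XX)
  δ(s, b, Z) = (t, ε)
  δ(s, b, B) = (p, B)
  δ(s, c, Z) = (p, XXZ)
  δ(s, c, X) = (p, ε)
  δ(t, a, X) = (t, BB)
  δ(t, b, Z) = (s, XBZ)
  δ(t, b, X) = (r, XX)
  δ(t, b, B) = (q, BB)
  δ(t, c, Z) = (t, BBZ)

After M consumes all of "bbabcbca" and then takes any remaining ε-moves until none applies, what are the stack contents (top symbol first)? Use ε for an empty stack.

(p, bbabcbca, Z)
  read b, top Z: go to r, push Z → (r, babcbca, Z)
  read b, top Z: go to t, push XZ → (t, abcbca, XZ)
  read a, top X: go to t, push BB → (t, bcbca, BBZ)
  read b, top B: go to q, push BB → (q, cbca, BBBZ)
  read c, top B: go to s, push ε → (s, bca, BBZ)
  read b, top B: go to p, push B → (p, ca, BBZ)
  read c, top B: go to t, push XX → (t, a, XXBZ)
  read a, top X: go to t, push BB → (t, ε, BBXBZ)
All input consumed in state t with stack BBXBZ.

BBXBZ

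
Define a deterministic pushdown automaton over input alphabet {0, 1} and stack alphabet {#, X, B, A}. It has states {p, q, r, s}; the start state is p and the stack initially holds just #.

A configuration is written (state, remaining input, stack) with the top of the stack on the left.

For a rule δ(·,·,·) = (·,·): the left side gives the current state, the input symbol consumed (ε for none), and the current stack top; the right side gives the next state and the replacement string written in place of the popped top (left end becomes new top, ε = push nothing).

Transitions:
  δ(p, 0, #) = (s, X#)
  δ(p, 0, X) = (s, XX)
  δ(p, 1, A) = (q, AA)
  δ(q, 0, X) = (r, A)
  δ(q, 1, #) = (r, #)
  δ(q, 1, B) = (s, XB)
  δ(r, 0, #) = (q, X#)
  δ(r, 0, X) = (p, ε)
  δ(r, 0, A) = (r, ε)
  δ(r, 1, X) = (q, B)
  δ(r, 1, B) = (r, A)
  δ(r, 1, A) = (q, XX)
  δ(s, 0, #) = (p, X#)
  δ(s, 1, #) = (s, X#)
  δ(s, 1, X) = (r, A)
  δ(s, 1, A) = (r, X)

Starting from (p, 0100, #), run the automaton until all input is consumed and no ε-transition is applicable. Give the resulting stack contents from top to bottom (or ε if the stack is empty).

(p, 0100, #) ⊢ (s, 100, X#) ⊢ (r, 00, A#) ⊢ (r, 0, #) ⊢ (q, ε, X#)
All input consumed in state q with stack X#.

X#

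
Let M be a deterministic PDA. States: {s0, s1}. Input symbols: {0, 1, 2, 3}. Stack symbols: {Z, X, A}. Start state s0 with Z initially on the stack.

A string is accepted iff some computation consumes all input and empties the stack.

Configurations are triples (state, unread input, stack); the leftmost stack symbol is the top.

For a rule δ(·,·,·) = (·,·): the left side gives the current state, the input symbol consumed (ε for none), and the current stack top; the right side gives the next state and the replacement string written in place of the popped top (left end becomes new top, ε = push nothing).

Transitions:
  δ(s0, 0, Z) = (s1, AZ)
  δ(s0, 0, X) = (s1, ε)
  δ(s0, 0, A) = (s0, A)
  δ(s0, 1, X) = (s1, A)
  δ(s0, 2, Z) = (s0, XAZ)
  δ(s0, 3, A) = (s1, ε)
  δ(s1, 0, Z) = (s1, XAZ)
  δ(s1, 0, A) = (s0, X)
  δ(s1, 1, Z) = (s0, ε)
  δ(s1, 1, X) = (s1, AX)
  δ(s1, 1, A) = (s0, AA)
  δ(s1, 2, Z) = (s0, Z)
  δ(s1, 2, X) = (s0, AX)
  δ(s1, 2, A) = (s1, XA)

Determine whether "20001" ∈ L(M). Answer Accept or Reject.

Accept

(s0, 20001, Z)
  read 2, top Z: go to s0, push XAZ → (s0, 0001, XAZ)
  read 0, top X: go to s1, push ε → (s1, 001, AZ)
  read 0, top A: go to s0, push X → (s0, 01, XZ)
  read 0, top X: go to s1, push ε → (s1, 1, Z)
  read 1, top Z: go to s0, push ε → (s0, ε, ε)
All input consumed and the stack is empty.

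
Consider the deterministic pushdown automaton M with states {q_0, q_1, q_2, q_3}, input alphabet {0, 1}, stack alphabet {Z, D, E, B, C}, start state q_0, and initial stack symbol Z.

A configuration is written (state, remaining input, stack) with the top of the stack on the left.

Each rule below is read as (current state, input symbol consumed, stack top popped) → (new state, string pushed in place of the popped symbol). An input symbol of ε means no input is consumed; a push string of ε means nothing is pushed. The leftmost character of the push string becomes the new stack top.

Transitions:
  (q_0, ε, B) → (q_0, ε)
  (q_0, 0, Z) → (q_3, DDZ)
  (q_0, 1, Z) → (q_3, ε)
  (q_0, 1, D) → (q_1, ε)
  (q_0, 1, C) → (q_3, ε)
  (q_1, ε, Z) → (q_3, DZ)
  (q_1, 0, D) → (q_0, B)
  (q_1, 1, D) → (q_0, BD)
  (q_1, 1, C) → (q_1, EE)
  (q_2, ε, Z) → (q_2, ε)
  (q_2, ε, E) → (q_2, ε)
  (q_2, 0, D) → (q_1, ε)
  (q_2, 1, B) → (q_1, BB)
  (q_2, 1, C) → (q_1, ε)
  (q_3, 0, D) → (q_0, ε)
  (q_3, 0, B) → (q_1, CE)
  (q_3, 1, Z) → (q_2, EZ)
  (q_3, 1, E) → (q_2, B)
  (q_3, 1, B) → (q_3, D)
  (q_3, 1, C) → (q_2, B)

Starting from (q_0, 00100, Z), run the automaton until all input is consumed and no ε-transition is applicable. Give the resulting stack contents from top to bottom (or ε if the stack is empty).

DDZ

(q_0, 00100, Z)
  read 0, top Z: go to q_3, push DDZ → (q_3, 0100, DDZ)
  read 0, top D: go to q_0, push ε → (q_0, 100, DZ)
  read 1, top D: go to q_1, push ε → (q_1, 00, Z)
  ε-move, top Z: go to q_3, push DZ → (q_3, 00, DZ)
  read 0, top D: go to q_0, push ε → (q_0, 0, Z)
  read 0, top Z: go to q_3, push DDZ → (q_3, ε, DDZ)
All input consumed in state q_3 with stack DDZ.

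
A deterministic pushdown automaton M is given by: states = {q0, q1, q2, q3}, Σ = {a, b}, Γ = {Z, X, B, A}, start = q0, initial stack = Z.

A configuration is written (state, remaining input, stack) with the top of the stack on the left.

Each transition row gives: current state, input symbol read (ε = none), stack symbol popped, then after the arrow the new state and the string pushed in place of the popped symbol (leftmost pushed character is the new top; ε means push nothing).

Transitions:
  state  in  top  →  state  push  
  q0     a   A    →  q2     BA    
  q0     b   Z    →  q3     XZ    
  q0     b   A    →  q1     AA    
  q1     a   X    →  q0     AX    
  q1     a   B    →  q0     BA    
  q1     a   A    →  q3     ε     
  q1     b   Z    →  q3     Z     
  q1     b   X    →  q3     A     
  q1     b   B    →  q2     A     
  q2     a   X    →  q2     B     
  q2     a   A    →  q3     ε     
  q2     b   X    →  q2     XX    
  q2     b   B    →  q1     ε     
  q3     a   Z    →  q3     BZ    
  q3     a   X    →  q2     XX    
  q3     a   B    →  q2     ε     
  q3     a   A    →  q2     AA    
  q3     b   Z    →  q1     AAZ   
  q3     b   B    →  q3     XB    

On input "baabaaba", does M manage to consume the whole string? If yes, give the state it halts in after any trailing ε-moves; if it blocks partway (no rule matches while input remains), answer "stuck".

(q0, baabaaba, Z)
  read b, top Z: go to q3, push XZ → (q3, aabaaba, XZ)
  read a, top X: go to q2, push XX → (q2, abaaba, XXZ)
  read a, top X: go to q2, push B → (q2, baaba, BXZ)
  read b, top B: go to q1, push ε → (q1, aaba, XZ)
  read a, top X: go to q0, push AX → (q0, aba, AXZ)
  read a, top A: go to q2, push BA → (q2, ba, BAXZ)
  read b, top B: go to q1, push ε → (q1, a, AXZ)
  read a, top A: go to q3, push ε → (q3, ε, XZ)
All input consumed; M is in state q3.

q3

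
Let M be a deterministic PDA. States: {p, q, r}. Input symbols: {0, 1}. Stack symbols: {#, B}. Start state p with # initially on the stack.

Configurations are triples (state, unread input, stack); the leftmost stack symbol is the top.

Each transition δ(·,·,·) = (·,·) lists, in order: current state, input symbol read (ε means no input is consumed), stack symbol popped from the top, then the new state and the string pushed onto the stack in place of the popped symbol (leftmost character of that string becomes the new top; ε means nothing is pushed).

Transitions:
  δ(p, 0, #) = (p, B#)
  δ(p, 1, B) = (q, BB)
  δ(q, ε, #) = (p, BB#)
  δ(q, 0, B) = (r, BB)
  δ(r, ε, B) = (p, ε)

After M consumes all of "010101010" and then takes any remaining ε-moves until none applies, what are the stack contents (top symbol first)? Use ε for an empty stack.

(p, 010101010, #)
  read 0, top #: go to p, push B# → (p, 10101010, B#)
  read 1, top B: go to q, push BB → (q, 0101010, BB#)
  read 0, top B: go to r, push BB → (r, 101010, BBB#)
  ε-move, top B: go to p, push ε → (p, 101010, BB#)
  read 1, top B: go to q, push BB → (q, 01010, BBB#)
  read 0, top B: go to r, push BB → (r, 1010, BBBB#)
  ε-move, top B: go to p, push ε → (p, 1010, BBB#)
  read 1, top B: go to q, push BB → (q, 010, BBBB#)
  read 0, top B: go to r, push BB → (r, 10, BBBBB#)
  ε-move, top B: go to p, push ε → (p, 10, BBBB#)
  read 1, top B: go to q, push BB → (q, 0, BBBBB#)
  read 0, top B: go to r, push BB → (r, ε, BBBBBB#)
  ε-move, top B: go to p, push ε → (p, ε, BBBBB#)
All input consumed in state p with stack BBBBB#.

BBBBB#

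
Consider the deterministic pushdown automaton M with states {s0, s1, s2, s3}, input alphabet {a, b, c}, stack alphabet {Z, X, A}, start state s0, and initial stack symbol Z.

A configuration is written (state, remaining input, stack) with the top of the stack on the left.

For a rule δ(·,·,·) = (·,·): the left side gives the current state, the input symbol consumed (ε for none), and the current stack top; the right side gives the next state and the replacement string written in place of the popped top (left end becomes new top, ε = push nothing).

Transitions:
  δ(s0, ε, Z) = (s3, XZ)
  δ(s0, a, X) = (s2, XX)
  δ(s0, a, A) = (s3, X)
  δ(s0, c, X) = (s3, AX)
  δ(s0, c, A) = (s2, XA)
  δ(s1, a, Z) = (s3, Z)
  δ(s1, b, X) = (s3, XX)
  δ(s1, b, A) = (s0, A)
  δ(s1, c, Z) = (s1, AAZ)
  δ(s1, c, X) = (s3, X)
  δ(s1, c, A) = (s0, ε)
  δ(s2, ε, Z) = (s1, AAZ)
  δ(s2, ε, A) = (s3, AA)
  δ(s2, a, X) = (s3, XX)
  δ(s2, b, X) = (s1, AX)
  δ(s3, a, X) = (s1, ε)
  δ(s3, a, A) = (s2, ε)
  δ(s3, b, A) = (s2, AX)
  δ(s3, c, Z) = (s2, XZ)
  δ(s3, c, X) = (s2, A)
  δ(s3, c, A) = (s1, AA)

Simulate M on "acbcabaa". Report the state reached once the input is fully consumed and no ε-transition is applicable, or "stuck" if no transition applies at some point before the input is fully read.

(s0, acbcabaa, Z)
  ε-move, top Z: go to s3, push XZ → (s3, acbcabaa, XZ)
  read a, top X: go to s1, push ε → (s1, cbcabaa, Z)
  read c, top Z: go to s1, push AAZ → (s1, bcabaa, AAZ)
  read b, top A: go to s0, push A → (s0, cabaa, AAZ)
  read c, top A: go to s2, push XA → (s2, abaa, XAAZ)
  read a, top X: go to s3, push XX → (s3, baa, XXAAZ)
No transition for (s3, b, top X); M blocks with input baa remaining.

stuck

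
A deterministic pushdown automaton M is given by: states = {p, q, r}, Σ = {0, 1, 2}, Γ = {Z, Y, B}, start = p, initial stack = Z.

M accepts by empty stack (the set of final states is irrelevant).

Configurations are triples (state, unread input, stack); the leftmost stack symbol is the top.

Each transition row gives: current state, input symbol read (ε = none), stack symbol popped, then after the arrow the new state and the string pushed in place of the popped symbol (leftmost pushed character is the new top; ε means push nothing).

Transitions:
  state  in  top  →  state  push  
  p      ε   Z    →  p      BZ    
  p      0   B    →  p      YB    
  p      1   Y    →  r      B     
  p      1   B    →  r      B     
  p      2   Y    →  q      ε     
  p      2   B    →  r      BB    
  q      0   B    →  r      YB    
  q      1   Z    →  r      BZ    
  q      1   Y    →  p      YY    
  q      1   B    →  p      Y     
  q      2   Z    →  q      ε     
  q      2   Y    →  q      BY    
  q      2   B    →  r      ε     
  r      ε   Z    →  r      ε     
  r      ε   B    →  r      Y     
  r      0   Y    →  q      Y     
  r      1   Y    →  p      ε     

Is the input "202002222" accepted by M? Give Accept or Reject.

Reject

(p, 202002222, Z)
  ε-move, top Z: go to p, push BZ → (p, 202002222, BZ)
  read 2, top B: go to r, push BB → (r, 02002222, BBZ)
  ε-move, top B: go to r, push Y → (r, 02002222, YBZ)
  read 0, top Y: go to q, push Y → (q, 2002222, YBZ)
  read 2, top Y: go to q, push BY → (q, 002222, BYBZ)
  read 0, top B: go to r, push YB → (r, 02222, YBYBZ)
  read 0, top Y: go to q, push Y → (q, 2222, YBYBZ)
  read 2, top Y: go to q, push BY → (q, 222, BYBYBZ)
  read 2, top B: go to r, push ε → (r, 22, YBYBZ)
No transition applies at (r, 22, YBYBZ); input not fully consumed.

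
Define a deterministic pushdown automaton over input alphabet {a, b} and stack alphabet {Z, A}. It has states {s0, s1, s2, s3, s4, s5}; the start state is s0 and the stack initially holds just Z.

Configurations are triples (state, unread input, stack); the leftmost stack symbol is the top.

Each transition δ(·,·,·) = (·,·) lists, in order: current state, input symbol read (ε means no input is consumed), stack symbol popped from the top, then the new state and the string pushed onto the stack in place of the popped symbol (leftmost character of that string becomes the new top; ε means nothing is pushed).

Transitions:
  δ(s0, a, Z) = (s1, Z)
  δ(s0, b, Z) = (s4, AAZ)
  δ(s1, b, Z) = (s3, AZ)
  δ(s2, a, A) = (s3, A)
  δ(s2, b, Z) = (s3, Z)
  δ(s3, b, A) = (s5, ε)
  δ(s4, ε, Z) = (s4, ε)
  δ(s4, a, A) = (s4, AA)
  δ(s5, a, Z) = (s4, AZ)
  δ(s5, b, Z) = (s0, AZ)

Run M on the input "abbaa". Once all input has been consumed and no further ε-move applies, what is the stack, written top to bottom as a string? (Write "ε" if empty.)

AAZ

(s0, abbaa, Z)
  read a, top Z: go to s1, push Z → (s1, bbaa, Z)
  read b, top Z: go to s3, push AZ → (s3, baa, AZ)
  read b, top A: go to s5, push ε → (s5, aa, Z)
  read a, top Z: go to s4, push AZ → (s4, a, AZ)
  read a, top A: go to s4, push AA → (s4, ε, AAZ)
All input consumed in state s4 with stack AAZ.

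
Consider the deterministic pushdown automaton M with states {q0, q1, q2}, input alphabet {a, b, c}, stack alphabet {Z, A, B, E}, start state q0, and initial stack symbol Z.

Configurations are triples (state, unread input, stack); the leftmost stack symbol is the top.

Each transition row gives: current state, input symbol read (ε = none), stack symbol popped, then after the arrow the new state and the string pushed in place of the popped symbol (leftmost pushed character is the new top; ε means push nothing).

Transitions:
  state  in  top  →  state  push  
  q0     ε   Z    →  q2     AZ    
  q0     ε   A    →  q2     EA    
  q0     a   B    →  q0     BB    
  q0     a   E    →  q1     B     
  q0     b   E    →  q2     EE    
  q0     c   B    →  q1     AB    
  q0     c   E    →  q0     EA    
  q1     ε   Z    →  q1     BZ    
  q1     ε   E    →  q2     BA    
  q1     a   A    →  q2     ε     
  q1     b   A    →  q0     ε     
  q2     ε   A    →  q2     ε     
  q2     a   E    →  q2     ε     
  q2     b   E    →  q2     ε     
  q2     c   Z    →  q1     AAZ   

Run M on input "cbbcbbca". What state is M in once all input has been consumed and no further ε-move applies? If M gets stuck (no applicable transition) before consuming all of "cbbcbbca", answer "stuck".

q2

(q0, cbbcbbca, Z) ⊢ (q2, cbbcbbca, AZ) ⊢ (q2, cbbcbbca, Z) ⊢ (q1, bbcbbca, AAZ) ⊢ (q0, bcbbca, AZ) ⊢ (q2, bcbbca, EAZ) ⊢ (q2, cbbca, AZ) ⊢ (q2, cbbca, Z) ⊢ (q1, bbca, AAZ) ⊢ (q0, bca, AZ) ⊢ (q2, bca, EAZ) ⊢ (q2, ca, AZ) ⊢ (q2, ca, Z) ⊢ (q1, a, AAZ) ⊢ (q2, ε, AZ) ⊢ (q2, ε, Z)
All input consumed; M is in state q2.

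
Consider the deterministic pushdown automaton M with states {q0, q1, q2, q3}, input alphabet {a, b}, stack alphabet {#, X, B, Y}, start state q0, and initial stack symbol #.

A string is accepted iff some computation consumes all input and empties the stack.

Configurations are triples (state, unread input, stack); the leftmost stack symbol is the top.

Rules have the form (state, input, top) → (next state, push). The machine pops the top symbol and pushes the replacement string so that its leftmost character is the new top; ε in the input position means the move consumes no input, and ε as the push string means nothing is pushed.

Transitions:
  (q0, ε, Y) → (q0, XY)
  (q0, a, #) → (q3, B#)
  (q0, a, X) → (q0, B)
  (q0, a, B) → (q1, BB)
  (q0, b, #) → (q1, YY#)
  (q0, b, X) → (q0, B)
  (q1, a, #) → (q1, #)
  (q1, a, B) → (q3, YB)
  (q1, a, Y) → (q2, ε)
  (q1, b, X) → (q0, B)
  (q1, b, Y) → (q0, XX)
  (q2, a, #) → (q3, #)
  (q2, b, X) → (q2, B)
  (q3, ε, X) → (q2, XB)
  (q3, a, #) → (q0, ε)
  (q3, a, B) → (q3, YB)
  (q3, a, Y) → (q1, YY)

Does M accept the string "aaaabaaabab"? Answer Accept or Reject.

(q0, aaaabaaabab, #)
  read a, top #: go to q3, push B# → (q3, aaabaaabab, B#)
  read a, top B: go to q3, push YB → (q3, aabaaabab, YB#)
  read a, top Y: go to q1, push YY → (q1, abaaabab, YYB#)
  read a, top Y: go to q2, push ε → (q2, baaabab, YB#)
No transition applies at (q2, baaabab, YB#); input not fully consumed.

Reject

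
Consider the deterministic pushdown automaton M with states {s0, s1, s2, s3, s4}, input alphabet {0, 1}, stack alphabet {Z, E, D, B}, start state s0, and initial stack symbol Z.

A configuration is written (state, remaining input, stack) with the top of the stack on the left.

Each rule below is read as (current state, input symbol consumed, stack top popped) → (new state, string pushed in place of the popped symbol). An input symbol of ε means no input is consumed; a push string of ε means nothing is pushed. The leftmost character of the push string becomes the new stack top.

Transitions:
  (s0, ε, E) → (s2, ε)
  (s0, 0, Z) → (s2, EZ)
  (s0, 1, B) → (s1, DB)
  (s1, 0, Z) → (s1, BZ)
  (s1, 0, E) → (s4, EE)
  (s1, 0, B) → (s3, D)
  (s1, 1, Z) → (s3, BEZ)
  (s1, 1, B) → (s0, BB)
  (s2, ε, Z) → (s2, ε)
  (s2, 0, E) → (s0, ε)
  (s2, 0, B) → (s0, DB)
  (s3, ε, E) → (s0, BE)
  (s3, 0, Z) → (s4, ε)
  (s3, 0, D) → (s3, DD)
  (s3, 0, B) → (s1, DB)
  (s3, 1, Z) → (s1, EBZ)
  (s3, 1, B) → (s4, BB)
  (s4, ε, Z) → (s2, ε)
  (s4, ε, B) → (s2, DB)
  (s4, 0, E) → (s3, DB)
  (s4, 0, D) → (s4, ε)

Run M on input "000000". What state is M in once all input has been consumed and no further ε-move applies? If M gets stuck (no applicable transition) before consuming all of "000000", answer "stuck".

s0

(s0, 000000, Z) ⊢ (s2, 00000, EZ) ⊢ (s0, 0000, Z) ⊢ (s2, 000, EZ) ⊢ (s0, 00, Z) ⊢ (s2, 0, EZ) ⊢ (s0, ε, Z)
All input consumed; M is in state s0.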